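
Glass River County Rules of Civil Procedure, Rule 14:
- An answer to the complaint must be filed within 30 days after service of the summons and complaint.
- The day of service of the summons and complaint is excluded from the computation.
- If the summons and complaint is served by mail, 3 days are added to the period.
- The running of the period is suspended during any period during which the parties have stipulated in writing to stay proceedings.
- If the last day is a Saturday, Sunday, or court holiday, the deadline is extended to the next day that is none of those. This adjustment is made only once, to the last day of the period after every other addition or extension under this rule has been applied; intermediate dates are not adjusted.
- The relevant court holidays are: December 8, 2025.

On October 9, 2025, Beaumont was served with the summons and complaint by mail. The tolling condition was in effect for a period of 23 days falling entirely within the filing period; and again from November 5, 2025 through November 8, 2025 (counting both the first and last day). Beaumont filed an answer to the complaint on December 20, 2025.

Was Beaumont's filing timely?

30 days after October 9, 2025 is November 8, 2025.
Service was by mail, adding 3 days: November 8, 2025 + 3 days = November 11, 2025.
Tolling adds 23 days: November 11, 2025 + 23 days = December 4, 2025.
From November 5, 2025 through November 8, 2025 inclusive is 4 days; tolling adds 4 days: December 4, 2025 + 4 days = December 8, 2025.
December 8, 2025 is a listed holiday. The next qualifying day is December 9, 2025.
The deadline is December 9, 2025; the filing on December 20, 2025 is after that date.

No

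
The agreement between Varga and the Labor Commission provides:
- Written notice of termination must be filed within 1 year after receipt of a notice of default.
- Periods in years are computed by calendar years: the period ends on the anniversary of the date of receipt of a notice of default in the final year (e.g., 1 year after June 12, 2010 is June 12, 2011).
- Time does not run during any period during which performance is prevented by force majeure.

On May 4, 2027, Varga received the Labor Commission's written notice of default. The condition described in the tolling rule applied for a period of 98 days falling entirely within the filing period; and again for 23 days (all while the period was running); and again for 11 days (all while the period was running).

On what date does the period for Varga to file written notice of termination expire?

1 year after May 4, 2027 is May 4, 2028.
Tolling adds 98 days: May 4, 2028 + 98 days = August 10, 2028.
Tolling adds 23 days: August 10, 2028 + 23 days = September 2, 2028.
Tolling adds 11 days: September 2, 2028 + 11 days = September 13, 2028.

September 13, 2028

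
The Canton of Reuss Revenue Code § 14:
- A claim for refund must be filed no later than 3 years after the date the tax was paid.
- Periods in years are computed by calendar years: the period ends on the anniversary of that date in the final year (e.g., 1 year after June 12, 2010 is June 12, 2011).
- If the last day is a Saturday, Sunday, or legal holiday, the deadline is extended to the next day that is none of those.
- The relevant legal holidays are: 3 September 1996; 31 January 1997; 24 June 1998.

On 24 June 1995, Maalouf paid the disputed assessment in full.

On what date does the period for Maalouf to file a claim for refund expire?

June 25, 1998

3 years after 24 June 1995 is June 24, 1998.
June 24, 1998 is a listed holiday. The next qualifying day is June 25, 1998.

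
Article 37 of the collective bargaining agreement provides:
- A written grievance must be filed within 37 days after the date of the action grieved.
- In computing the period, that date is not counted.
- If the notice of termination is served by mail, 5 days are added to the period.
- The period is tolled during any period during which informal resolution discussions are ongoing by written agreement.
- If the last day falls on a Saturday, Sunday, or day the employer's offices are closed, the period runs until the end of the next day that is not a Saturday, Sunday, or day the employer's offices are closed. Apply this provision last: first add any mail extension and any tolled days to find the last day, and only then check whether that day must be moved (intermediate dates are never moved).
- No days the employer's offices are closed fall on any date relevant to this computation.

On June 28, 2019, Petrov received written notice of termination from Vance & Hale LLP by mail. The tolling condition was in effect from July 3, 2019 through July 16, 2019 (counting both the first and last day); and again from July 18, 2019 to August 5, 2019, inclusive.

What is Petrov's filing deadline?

37 days after June 28, 2019 is August 4, 2019.
Service was by mail, adding 5 days: August 4, 2019 + 5 days = August 9, 2019.
From July 3, 2019 through July 16, 2019 inclusive is 14 days; tolling adds 14 days: August 9, 2019 + 14 days = August 23, 2019.
From July 18, 2019 through August 5, 2019 inclusive is 19 days; tolling adds 19 days: August 23, 2019 + 19 days = September 11, 2019.
September 11, 2019 is a Wednesday and not a day the employer's offices are closed, so no extension applies.

September 11, 2019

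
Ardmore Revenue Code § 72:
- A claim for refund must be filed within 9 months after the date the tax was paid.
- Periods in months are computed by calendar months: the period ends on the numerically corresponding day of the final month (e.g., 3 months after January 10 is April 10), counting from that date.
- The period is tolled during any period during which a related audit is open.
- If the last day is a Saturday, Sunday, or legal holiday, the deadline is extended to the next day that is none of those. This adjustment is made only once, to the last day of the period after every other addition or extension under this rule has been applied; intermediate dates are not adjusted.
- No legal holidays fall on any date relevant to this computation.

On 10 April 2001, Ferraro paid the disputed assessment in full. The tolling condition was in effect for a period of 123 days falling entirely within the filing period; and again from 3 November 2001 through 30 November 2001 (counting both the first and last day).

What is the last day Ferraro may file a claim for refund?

June 10, 2002

9 months after 10 April 2001 is January 10, 2002.
Tolling adds 123 days: January 10, 2002 + 123 days = May 13, 2002.
From November 3, 2001 through November 30, 2001 inclusive is 28 days; tolling adds 28 days: May 13, 2002 + 28 days = June 10, 2002.
June 10, 2002 is a Monday and not a legal holiday, so no extension applies.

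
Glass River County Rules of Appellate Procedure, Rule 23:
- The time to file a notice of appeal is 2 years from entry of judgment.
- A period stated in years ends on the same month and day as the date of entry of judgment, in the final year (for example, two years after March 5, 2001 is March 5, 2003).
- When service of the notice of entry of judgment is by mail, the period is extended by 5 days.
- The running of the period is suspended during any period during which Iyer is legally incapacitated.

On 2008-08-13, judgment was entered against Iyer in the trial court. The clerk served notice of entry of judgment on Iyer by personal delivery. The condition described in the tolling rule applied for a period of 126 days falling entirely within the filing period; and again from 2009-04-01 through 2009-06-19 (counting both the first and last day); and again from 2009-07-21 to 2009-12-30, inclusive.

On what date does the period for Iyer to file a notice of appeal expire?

August 17, 2011

2 years after 2008-08-13 is August 13, 2010.
Service was not by mail, so no mail extension applies.
Tolling adds 126 days: August 13, 2010 + 126 days = December 17, 2010.
From April 1, 2009 through June 19, 2009 inclusive is 80 days; tolling adds 80 days: December 17, 2010 + 80 days = March 7, 2011.
From July 21, 2009 through December 30, 2009 inclusive is 163 days; tolling adds 163 days: March 7, 2011 + 163 days = August 17, 2011.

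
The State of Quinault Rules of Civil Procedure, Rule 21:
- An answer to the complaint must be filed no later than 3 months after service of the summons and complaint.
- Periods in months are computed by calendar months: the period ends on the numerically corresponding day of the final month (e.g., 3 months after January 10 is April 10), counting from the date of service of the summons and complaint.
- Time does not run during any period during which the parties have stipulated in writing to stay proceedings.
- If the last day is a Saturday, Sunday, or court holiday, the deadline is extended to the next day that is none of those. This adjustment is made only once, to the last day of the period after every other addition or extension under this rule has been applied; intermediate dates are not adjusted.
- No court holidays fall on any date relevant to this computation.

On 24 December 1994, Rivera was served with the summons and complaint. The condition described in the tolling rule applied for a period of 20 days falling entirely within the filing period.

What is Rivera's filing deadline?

April 13, 1995

3 months after 24 December 1994 is March 24, 1995.
Tolling adds 20 days: March 24, 1995 + 20 days = April 13, 1995.
April 13, 1995 is a Thursday and not a court holiday, so no extension applies.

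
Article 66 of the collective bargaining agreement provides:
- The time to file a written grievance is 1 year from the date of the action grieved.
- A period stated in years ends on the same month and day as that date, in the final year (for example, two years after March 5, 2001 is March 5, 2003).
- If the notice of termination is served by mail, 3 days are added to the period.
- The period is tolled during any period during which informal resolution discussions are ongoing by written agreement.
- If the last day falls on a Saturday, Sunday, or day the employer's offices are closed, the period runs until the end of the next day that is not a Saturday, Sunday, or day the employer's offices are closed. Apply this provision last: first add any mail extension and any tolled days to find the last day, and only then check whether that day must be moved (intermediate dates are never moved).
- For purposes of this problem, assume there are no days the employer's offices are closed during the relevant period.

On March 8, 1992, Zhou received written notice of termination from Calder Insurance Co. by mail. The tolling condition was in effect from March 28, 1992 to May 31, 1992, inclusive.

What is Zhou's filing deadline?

May 17, 1993

1 year after March 8, 1992 is March 8, 1993.
Service was by mail, adding 3 days: March 8, 1993 + 3 days = March 11, 1993.
From March 28, 1992 through May 31, 1992 inclusive is 65 days; tolling adds 65 days: March 11, 1993 + 65 days = May 15, 1993.
May 15, 1993 is Saturday; May 16, 1993 is Sunday. The next qualifying day is May 17, 1993.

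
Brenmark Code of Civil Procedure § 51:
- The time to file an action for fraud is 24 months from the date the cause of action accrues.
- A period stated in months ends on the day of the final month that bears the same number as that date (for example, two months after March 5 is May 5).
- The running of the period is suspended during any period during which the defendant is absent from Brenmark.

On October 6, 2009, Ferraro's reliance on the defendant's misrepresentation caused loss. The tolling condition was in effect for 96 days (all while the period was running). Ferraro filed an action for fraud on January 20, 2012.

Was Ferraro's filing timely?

24 months after October 6, 2009 is October 6, 2011.
Tolling adds 96 days: October 6, 2011 + 96 days = January 10, 2012.
The deadline is January 10, 2012; the filing on January 20, 2012 is after that date.

No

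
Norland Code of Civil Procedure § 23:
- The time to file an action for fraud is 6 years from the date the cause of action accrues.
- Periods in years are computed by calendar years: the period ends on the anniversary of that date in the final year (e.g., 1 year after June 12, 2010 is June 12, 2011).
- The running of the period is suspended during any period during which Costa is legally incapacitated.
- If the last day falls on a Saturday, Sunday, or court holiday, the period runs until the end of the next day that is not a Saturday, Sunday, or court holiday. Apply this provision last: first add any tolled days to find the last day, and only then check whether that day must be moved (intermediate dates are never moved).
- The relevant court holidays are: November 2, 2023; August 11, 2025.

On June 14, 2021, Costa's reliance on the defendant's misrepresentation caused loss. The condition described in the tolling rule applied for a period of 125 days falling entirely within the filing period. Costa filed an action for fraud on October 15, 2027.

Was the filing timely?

Yes

6 years after June 14, 2021 is June 14, 2027.
Tolling adds 125 days: June 14, 2027 + 125 days = October 17, 2027.
October 17, 2027 is Sunday. The next qualifying day is October 18, 2027.
The deadline is October 18, 2027; the filing on October 15, 2027 is on or before that date.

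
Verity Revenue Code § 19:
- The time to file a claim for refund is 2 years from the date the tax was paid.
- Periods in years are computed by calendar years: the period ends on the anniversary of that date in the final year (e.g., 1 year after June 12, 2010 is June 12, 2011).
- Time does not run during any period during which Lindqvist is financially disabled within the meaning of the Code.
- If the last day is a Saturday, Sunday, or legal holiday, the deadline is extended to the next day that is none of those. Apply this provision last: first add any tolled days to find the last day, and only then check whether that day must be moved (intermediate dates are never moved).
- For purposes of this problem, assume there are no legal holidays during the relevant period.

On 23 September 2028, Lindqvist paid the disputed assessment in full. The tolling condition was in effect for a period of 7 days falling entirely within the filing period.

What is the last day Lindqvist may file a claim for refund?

2 years after 23 September 2028 is September 23, 2030.
Tolling adds 7 days: September 23, 2030 + 7 days = September 30, 2030.
September 30, 2030 is a Monday and not a legal holiday, so no extension applies.

September 30, 2030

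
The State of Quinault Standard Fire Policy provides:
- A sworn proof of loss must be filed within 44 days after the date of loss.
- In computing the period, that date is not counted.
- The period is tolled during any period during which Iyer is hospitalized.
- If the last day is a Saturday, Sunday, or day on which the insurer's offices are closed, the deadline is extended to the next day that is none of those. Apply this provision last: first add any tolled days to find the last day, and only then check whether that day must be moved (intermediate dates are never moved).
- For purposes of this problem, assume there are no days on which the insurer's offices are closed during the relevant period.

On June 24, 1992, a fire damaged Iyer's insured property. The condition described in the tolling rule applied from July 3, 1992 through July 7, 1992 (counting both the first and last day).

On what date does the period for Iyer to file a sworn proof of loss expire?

August 12, 1992

44 days after June 24, 1992 is August 7, 1992.
From July 3, 1992 through July 7, 1992 inclusive is 5 days; tolling adds 5 days: August 7, 1992 + 5 days = August 12, 1992.
August 12, 1992 is a Wednesday and not a day on which the insurer's offices are closed, so no extension applies.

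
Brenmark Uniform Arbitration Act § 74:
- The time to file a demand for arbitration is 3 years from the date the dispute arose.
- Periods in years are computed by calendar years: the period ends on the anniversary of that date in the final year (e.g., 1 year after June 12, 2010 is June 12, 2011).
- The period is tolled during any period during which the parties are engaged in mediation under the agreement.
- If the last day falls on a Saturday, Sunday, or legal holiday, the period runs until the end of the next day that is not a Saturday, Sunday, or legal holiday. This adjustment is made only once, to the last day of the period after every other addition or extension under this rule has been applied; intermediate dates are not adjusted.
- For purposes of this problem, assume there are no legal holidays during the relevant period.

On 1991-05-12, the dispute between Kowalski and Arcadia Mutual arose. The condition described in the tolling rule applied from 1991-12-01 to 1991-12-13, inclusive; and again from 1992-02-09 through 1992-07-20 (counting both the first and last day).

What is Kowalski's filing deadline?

3 years after 1991-05-12 is May 12, 1994.
From December 1, 1991 through December 13, 1991 inclusive is 13 days; tolling adds 13 days: May 12, 1994 + 13 days = May 25, 1994.
From February 9, 1992 through July 20, 1992 inclusive is 163 days; tolling adds 163 days: May 25, 1994 + 163 days = November 4, 1994.
November 4, 1994 is a Friday and not a legal holiday, so no extension applies.

November 4, 1994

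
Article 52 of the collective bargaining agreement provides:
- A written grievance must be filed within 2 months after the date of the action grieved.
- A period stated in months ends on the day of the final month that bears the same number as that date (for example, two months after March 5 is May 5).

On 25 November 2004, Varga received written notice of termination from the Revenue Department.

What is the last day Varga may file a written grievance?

2 months after 25 November 2004 is January 25, 2005.

January 25, 2005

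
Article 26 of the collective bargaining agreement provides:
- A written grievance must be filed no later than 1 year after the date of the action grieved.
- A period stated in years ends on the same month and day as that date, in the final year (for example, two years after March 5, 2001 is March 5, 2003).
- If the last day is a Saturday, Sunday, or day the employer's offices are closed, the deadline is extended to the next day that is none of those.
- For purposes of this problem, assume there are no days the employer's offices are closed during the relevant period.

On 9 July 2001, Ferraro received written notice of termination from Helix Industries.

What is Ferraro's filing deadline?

July 9, 2002

1 year after 9 July 2001 is July 9, 2002.
July 9, 2002 is a Tuesday and not a day the employer's offices are closed, so no extension applies.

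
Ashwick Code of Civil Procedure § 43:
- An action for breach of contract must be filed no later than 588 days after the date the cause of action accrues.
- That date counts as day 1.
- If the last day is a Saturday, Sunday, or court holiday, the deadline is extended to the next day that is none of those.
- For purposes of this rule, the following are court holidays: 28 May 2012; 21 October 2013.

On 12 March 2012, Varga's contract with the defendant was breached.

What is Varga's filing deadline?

October 22, 2013

Counting 12 March 2012 as day 1, day 588 is October 20, 2013.
October 20, 2013 is Sunday; October 21, 2013 is a listed holiday. The next qualifying day is October 22, 2013.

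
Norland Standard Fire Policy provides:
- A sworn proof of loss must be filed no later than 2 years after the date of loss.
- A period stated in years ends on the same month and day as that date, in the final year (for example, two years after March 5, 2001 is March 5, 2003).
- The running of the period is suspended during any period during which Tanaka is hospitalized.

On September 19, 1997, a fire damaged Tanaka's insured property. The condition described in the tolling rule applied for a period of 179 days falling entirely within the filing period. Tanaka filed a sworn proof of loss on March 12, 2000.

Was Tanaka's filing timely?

Yes

2 years after September 19, 1997 is September 19, 1999.
Tolling adds 179 days: September 19, 1999 + 179 days = March 16, 2000.
The deadline is March 16, 2000; the filing on March 12, 2000 is on or before that date.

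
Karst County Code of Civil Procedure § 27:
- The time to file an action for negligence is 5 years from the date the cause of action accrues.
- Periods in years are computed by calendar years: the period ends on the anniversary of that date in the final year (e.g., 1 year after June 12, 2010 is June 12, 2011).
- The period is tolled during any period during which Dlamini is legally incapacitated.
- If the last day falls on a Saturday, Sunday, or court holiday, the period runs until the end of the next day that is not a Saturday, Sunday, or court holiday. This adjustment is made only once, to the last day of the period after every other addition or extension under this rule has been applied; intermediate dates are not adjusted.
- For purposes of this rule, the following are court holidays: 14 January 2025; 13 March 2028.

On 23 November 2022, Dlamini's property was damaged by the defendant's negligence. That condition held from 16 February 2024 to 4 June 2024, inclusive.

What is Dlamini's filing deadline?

5 years after 23 November 2022 is November 23, 2027.
From February 16, 2024 through June 4, 2024 inclusive is 110 days; tolling adds 110 days: November 23, 2027 + 110 days = March 12, 2028.
March 12, 2028 is Sunday; March 13, 2028 is a listed holiday. The next qualifying day is March 14, 2028.

March 14, 2028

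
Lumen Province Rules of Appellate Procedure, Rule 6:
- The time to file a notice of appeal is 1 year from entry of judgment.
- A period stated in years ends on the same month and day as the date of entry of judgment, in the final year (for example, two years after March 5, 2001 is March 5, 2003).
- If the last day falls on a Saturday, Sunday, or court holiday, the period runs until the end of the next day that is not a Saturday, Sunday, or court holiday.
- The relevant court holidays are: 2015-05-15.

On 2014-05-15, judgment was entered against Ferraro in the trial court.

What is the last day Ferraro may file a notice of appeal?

May 18, 2015

1 year after 2014-05-15 is May 15, 2015.
May 15, 2015 is a listed holiday; May 16, 2015 is Saturday; May 17, 2015 is Sunday. The next qualifying day is May 18, 2015.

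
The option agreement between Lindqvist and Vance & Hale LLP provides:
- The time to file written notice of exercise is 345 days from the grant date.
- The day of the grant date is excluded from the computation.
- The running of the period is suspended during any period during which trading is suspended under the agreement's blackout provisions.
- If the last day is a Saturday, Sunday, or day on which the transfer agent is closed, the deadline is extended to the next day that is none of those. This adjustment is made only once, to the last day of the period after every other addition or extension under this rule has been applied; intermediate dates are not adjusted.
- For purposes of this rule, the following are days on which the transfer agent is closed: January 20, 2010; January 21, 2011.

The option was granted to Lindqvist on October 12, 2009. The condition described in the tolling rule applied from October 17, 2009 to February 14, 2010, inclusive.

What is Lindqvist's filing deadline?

January 24, 2011

345 days after October 12, 2009 is September 22, 2010.
From October 17, 2009 through February 14, 2010 inclusive is 121 days; tolling adds 121 days: September 22, 2010 + 121 days = January 21, 2011.
January 21, 2011 is a listed holiday; January 22, 2011 is Saturday; January 23, 2011 is Sunday. The next qualifying day is January 24, 2011.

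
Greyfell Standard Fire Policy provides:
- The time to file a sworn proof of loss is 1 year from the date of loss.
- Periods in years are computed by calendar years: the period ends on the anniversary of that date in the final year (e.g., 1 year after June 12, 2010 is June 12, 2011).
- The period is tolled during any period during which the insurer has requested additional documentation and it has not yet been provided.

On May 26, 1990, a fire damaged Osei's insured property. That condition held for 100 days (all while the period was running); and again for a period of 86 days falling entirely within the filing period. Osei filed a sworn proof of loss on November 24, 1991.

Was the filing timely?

1 year after May 26, 1990 is May 26, 1991.
Tolling adds 100 days: May 26, 1991 + 100 days = September 3, 1991.
Tolling adds 86 days: September 3, 1991 + 86 days = November 28, 1991.
The deadline is November 28, 1991; the filing on November 24, 1991 is on or before that date.

Yes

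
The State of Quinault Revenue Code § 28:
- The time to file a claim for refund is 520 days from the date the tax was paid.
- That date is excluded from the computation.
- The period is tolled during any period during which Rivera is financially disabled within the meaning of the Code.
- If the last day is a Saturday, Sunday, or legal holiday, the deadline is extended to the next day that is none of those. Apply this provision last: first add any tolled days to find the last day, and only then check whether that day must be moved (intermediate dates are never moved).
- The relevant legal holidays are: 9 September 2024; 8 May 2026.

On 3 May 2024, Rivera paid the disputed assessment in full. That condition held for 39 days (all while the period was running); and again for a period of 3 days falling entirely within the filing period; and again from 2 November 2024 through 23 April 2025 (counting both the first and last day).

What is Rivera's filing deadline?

520 days after 3 May 2024 is October 5, 2025.
Tolling adds 39 days: October 5, 2025 + 39 days = November 13, 2025.
Tolling adds 3 days: November 13, 2025 + 3 days = November 16, 2025.
From November 2, 2024 through April 23, 2025 inclusive is 173 days; tolling adds 173 days: November 16, 2025 + 173 days = May 8, 2026.
May 8, 2026 is a listed holiday; May 9, 2026 is Saturday; May 10, 2026 is Sunday. The next qualifying day is May 11, 2026.

May 11, 2026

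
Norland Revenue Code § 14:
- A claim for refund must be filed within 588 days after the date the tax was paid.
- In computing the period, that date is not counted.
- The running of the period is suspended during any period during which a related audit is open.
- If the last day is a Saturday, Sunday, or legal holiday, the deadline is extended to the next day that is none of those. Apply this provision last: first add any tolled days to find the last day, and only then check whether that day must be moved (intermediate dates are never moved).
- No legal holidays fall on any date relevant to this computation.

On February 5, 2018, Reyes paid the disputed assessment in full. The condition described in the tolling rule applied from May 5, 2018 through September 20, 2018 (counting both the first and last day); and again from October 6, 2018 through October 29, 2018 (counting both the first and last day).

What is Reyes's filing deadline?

588 days after February 5, 2018 is September 16, 2019.
From May 5, 2018 through September 20, 2018 inclusive is 139 days; tolling adds 139 days: September 16, 2019 + 139 days = February 2, 2020.
From October 6, 2018 through October 29, 2018 inclusive is 24 days; tolling adds 24 days: February 2, 2020 + 24 days = February 26, 2020.
February 26, 2020 is a Wednesday and not a legal holiday, so no extension applies.

February 26, 2020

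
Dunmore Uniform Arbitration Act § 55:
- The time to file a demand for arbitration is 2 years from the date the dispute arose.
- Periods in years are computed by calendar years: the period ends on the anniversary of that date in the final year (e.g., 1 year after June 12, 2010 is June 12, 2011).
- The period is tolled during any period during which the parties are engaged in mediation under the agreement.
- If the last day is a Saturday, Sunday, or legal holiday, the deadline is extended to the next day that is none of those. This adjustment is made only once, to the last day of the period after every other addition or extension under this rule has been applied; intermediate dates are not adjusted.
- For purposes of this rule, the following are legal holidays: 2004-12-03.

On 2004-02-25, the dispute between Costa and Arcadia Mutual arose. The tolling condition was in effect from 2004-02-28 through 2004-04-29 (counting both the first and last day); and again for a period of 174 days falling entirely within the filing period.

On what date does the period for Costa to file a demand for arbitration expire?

October 19, 2006

2 years after 2004-02-25 is February 25, 2006.
From February 28, 2004 through April 29, 2004 inclusive is 62 days; tolling adds 62 days: February 25, 2006 + 62 days = April 28, 2006.
Tolling adds 174 days: April 28, 2006 + 174 days = October 19, 2006.
October 19, 2006 is a Thursday and not a legal holiday, so no extension applies.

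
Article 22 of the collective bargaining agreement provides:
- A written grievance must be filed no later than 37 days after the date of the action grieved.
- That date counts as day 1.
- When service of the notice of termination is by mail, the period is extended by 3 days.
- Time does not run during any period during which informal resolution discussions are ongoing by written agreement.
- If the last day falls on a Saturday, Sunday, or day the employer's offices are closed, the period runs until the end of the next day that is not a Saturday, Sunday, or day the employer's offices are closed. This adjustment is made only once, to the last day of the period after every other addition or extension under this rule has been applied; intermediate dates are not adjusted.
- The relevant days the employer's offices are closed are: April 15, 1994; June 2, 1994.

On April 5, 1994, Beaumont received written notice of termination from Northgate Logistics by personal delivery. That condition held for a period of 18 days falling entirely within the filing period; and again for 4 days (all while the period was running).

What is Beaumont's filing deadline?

Counting April 5, 1994 as day 1, day 37 is May 11, 1994.
Service was not by mail, so no mail extension applies.
Tolling adds 18 days: May 11, 1994 + 18 days = May 29, 1994.
Tolling adds 4 days: May 29, 1994 + 4 days = June 2, 1994.
June 2, 1994 is a listed holiday. The next qualifying day is June 3, 1994.

June 3, 1994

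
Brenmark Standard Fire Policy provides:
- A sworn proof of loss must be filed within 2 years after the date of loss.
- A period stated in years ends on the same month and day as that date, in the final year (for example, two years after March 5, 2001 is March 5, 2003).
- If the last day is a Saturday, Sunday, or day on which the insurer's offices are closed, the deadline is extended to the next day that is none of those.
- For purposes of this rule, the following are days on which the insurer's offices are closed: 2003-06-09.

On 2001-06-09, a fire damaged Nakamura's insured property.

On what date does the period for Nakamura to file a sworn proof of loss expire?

2 years after 2001-06-09 is June 9, 2003.
June 9, 2003 is a listed holiday. The next qualifying day is June 10, 2003.

June 10, 2003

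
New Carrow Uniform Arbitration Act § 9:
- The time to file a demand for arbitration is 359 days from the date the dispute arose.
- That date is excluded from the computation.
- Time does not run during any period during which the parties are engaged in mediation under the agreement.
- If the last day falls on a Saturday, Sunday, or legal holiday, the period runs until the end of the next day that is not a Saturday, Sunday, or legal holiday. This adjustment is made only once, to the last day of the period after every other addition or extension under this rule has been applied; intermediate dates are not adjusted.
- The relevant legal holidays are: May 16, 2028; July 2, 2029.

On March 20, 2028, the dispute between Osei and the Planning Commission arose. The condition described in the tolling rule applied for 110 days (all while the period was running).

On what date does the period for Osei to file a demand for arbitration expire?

July 3, 2029

359 days after March 20, 2028 is March 14, 2029.
Tolling adds 110 days: March 14, 2029 + 110 days = July 2, 2029.
July 2, 2029 is a listed holiday. The next qualifying day is July 3, 2029.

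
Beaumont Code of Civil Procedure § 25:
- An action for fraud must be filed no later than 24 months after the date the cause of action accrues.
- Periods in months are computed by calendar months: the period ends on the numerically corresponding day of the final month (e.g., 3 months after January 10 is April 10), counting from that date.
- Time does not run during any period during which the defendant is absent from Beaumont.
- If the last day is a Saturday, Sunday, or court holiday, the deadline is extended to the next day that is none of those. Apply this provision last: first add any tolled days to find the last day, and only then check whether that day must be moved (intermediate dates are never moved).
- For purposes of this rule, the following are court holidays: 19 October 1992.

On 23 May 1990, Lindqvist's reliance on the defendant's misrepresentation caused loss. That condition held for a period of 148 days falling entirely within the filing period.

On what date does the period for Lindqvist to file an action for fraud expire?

October 20, 1992

24 months after 23 May 1990 is May 23, 1992.
Tolling adds 148 days: May 23, 1992 + 148 days = October 18, 1992.
October 18, 1992 is Sunday; October 19, 1992 is a listed holiday. The next qualifying day is October 20, 1992.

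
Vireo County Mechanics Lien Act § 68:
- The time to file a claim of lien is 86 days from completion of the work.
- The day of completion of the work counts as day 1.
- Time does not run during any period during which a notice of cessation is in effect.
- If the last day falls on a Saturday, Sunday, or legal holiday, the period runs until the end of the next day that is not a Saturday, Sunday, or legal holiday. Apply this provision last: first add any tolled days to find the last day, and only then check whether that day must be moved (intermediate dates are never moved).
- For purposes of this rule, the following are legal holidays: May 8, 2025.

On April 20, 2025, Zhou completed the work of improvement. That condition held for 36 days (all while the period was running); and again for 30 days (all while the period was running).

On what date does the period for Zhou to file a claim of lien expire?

Counting April 20, 2025 as day 1, day 86 is July 14, 2025.
Tolling adds 36 days: July 14, 2025 + 36 days = August 19, 2025.
Tolling adds 30 days: August 19, 2025 + 30 days = September 18, 2025.
September 18, 2025 is a Thursday and not a legal holiday, so no extension applies.

September 18, 2025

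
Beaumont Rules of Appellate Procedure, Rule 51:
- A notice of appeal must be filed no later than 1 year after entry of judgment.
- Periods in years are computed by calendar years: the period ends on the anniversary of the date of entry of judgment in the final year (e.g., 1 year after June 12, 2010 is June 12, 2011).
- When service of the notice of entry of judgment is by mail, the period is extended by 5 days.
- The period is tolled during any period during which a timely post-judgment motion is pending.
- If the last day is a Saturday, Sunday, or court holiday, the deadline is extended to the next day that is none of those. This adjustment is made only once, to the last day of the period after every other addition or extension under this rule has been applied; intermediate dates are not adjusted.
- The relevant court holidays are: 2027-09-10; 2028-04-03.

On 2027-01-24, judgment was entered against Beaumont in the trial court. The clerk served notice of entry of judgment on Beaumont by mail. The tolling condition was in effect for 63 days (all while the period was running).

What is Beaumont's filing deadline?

1 year after 2027-01-24 is January 24, 2028.
Service was by mail, adding 5 days: January 24, 2028 + 5 days = January 29, 2028.
Tolling adds 63 days: January 29, 2028 + 63 days = April 1, 2028.
April 1, 2028 is Saturday; April 2, 2028 is Sunday; April 3, 2028 is a listed holiday. The next qualifying day is April 4, 2028.

April 4, 2028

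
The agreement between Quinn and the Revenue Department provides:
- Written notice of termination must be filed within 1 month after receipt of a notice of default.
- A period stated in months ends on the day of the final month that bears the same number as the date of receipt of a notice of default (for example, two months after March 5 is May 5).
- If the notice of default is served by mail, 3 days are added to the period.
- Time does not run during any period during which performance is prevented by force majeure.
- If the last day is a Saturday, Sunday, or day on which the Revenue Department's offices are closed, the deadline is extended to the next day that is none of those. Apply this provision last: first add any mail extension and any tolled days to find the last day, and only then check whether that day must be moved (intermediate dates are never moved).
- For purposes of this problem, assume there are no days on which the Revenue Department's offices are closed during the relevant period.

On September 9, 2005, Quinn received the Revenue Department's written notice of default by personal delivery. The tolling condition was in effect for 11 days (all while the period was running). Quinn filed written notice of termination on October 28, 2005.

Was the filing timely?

No

1 month after September 9, 2005 is October 9, 2005.
Service was not by mail, so no mail extension applies.
Tolling adds 11 days: October 9, 2005 + 11 days = October 20, 2005.
October 20, 2005 is a Thursday and not a day on which the Revenue Department's offices are closed, so no extension applies.
The deadline is October 20, 2005; the filing on October 28, 2005 is after that date.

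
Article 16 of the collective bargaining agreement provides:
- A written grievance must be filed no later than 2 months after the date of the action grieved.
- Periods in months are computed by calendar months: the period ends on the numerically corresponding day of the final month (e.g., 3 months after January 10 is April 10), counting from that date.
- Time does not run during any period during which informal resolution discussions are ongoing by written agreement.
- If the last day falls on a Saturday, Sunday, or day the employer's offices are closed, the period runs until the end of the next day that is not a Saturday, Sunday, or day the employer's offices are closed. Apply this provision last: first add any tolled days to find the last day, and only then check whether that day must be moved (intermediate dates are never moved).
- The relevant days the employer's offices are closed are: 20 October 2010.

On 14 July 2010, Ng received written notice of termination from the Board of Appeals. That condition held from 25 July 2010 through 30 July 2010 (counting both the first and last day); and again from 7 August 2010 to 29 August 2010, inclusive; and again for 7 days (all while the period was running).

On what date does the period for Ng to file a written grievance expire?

2 months after 14 July 2010 is September 14, 2010.
From July 25, 2010 through July 30, 2010 inclusive is 6 days; tolling adds 6 days: September 14, 2010 + 6 days = September 20, 2010.
From August 7, 2010 through August 29, 2010 inclusive is 23 days; tolling adds 23 days: September 20, 2010 + 23 days = October 13, 2010.
Tolling adds 7 days: October 13, 2010 + 7 days = October 20, 2010.
October 20, 2010 is a listed holiday. The next qualifying day is October 21, 2010.

October 21, 2010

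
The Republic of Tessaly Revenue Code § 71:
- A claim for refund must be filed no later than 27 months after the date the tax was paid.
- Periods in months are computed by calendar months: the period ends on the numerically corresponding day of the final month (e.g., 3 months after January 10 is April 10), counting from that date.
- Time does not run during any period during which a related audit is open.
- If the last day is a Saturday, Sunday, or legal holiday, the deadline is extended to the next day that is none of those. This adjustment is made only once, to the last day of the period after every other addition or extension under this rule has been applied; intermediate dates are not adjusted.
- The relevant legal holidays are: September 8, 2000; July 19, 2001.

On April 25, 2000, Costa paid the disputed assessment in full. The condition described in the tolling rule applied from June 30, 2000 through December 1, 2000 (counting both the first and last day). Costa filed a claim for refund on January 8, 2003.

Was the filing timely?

27 months after April 25, 2000 is July 25, 2002.
From June 30, 2000 through December 1, 2000 inclusive is 155 days; tolling adds 155 days: July 25, 2002 + 155 days = December 27, 2002.
December 27, 2002 is a Friday and not a legal holiday, so no extension applies.
The deadline is December 27, 2002; the filing on January 8, 2003 is after that date.

No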